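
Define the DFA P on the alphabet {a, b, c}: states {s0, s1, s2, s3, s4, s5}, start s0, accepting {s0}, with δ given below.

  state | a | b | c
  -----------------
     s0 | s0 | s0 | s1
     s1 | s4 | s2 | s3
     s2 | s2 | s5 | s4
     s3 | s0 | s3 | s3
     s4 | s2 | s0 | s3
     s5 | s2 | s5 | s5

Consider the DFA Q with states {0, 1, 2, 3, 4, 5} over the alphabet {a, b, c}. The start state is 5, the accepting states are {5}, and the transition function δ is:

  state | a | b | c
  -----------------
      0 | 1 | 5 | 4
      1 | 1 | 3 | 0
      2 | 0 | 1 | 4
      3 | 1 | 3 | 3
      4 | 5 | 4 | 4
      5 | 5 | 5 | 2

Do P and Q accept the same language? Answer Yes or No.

Exploring the product automaton P × Q from the start pair (s0, 5), following both machines on each input symbol, reaches 6 state pairs: (s0, 5), (s1, 2), (s4, 0), (s2, 1), (s3, 4), (s5, 3).
P accepts in {s0} and Q accepts in {5}. In every reachable pair the two components are either both accepting — (s0, 5) — or both non-accepting, so no string is accepted by exactly one of the machines: L(P) \ L(Q) and L(Q) \ L(P) are both empty.
Hence every string is accepted by P iff it is accepted by Q, and the two languages coincide.

Yes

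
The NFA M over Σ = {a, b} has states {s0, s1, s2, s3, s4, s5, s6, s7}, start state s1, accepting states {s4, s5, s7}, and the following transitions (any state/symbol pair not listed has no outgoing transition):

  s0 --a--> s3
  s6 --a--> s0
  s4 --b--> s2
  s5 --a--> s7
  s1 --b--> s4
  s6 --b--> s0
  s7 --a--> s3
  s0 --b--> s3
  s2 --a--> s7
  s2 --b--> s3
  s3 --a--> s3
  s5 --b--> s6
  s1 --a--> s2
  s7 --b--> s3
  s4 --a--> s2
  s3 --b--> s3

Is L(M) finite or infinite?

The useful states (reachable from s1 and able to reach an accepting state) are {s1, s2, s4, s7}.
Restricted to these states the transition graph has no cycle, so every accepting path has bounded length and L is finite.

finite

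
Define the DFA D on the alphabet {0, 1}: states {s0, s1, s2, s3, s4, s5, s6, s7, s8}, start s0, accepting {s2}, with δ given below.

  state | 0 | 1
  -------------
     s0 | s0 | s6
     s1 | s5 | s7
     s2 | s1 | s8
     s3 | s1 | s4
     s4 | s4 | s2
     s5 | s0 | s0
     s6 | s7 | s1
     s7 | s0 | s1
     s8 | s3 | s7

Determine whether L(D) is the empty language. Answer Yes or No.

The states reachable from the start state are {s0, s1, s5, s6, s7}.
None of the accepting states {s2} is reachable, so no string is accepted and L(D) = ∅.

Yes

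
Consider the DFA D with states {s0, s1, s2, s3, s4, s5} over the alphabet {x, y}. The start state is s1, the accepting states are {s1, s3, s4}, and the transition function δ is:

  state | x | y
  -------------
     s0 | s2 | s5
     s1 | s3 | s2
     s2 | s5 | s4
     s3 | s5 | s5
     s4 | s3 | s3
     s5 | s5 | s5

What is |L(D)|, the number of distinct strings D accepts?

5

The useful subgraph on states {s1, s2, s3, s4} is acyclic, so L(D) is finite; the longest accepting path visits 4 useful states, giving maximum string length 3.
Counting accepting paths from s1 by length: 1 of length 0, 1 of length 1, 1 of length 2, 2 of length 3. Total 5.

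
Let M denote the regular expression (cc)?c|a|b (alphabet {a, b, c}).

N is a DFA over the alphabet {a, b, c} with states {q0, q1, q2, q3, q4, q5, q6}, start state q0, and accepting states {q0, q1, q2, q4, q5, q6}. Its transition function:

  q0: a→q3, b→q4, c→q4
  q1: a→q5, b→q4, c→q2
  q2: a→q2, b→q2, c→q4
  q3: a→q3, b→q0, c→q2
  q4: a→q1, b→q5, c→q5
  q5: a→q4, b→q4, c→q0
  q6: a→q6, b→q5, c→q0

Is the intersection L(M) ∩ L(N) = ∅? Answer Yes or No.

The string b is accepted by both M and N.
Hence L(M) ∩ L(N) ≠ ∅.

No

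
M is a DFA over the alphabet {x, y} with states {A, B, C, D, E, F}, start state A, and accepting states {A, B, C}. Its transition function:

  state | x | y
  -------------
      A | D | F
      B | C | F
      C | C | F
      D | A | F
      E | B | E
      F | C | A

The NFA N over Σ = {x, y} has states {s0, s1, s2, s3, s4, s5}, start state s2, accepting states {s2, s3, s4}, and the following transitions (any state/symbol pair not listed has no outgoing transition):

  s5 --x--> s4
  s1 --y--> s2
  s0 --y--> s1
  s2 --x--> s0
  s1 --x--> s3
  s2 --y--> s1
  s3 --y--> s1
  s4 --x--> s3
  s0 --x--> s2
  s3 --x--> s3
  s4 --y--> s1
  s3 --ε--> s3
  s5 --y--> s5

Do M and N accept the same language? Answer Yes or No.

Yes

Exploring the product automaton M × N from the start pair (A, s2), following both machines on each input symbol, reaches 4 state pairs: (A, s2), (D, s0), (F, s1), (C, s3).
M accepts in {A, B, C} and N accepts in {s2, s3, s4}. In every reachable pair the two components are either both accepting — (A, s2), (C, s3) — or both non-accepting, so no string is accepted by exactly one of the machines: L(M) \ L(N) and L(N) \ L(M) are both empty.
Hence every string is accepted by M iff it is accepted by N, and the two languages coincide.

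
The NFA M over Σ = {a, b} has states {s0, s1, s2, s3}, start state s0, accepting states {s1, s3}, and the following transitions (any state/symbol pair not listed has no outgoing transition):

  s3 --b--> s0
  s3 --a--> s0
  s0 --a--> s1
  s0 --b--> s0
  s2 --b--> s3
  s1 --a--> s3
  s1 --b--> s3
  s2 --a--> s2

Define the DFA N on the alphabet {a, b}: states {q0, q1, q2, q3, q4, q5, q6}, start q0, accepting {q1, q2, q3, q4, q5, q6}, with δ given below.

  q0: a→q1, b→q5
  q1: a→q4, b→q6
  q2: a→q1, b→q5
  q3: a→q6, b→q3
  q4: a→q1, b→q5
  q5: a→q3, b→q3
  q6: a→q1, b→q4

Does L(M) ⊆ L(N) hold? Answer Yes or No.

Yes

Exploring the product automaton M × N from the start pair (s0, q0), following both machines on each input symbol, reaches 15 state pairs: (s0, q0), (s1, q1), (s0, q5), (s3, q4), (s3, q6), (s1, q3), (s0, q3), (s0, q1), (s0, q4), (s3, q3), (s1, q6), (s1, q4), (s0, q6), (s3, q1), (s3, q5).
M accepts in {s1, s3} and N accepts in {q1, q2, q3, q4, q5, q6}. The reachable pairs whose M-component is accepting are (s1, q1), (s3, q4), (s3, q6), (s1, q3), (s3, q3), (s1, q6), (s1, q4), (s3, q1), (s3, q5); in each of them the N-component is accepting too, so the product for L(M) \ L(N) (M-component accepting, N-component rejecting) has no reachable accepting pair and the difference is empty.
Hence every string in L(M) is also in L(N).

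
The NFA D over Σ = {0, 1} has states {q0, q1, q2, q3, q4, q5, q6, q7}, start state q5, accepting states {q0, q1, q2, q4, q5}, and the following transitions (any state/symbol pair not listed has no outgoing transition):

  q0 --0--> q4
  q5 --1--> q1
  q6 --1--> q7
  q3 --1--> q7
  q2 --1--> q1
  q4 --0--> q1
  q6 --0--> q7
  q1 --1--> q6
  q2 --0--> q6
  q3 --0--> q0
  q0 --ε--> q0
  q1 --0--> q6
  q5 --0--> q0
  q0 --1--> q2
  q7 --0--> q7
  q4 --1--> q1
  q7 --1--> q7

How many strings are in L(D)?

8

The useful subgraph on states {q0, q1, q2, q4, q5} is acyclic, so L(D) is finite; the longest accepting path visits 4 useful states, giving maximum string length 3.
Counting accepting paths from q5 by length: 1 of length 0, 2 of length 1, 2 of length 2, 3 of length 3. Total 8.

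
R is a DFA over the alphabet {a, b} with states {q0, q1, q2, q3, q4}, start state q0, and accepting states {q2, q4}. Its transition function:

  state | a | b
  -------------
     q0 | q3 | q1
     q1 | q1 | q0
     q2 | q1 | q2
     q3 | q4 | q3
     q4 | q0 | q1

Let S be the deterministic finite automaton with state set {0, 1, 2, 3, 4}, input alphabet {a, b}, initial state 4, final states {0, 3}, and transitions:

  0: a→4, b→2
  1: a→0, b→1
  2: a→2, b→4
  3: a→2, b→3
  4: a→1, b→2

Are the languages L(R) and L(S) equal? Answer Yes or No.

Exploring the product automaton R × S from the start pair (q0, 4), following both machines on each input symbol, reaches 4 state pairs: (q0, 4), (q3, 1), (q1, 2), (q4, 0).
R accepts in {q2, q4} and S accepts in {0, 3}. In every reachable pair the two components are either both accepting — (q4, 0) — or both non-accepting, so no string is accepted by exactly one of the machines: L(R) \ L(S) and L(S) \ L(R) are both empty.
Hence every string is accepted by R iff it is accepted by S, and the two languages coincide.

Yes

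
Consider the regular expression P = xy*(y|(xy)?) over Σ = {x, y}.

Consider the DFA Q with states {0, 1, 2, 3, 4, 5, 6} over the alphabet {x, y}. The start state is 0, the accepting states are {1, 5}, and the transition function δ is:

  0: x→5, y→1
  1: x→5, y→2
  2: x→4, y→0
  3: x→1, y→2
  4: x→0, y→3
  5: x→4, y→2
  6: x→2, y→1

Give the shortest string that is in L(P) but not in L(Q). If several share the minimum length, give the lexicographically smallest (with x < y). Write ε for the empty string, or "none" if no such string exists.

The string xy is accepted by P but not by Q.
No shorter string lies in the difference, and xy is the lexicographically first length-2 string in L(P) \ L(Q).

xy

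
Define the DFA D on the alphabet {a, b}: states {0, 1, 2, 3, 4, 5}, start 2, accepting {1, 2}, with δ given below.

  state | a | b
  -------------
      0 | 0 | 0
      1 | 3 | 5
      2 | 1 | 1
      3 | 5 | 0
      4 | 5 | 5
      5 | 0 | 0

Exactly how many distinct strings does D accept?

3

The useful subgraph on states {1, 2} is acyclic, so L(D) is finite; the longest accepting path visits 2 useful states, giving maximum string length 1.
Counting accepting paths from 2 by length: 1 of length 0, 2 of length 1. Total 3.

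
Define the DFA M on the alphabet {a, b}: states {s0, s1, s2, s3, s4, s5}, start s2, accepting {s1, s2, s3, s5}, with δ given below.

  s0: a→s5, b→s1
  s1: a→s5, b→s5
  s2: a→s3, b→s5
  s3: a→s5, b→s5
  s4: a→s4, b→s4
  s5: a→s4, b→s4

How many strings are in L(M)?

5

The useful subgraph on states {s2, s3, s5} is acyclic, so L(M) is finite; the longest accepting path visits 3 useful states, giving maximum string length 2.
Counting accepting paths from s2 by length: 1 of length 0, 2 of length 1, 2 of length 2. Total 5.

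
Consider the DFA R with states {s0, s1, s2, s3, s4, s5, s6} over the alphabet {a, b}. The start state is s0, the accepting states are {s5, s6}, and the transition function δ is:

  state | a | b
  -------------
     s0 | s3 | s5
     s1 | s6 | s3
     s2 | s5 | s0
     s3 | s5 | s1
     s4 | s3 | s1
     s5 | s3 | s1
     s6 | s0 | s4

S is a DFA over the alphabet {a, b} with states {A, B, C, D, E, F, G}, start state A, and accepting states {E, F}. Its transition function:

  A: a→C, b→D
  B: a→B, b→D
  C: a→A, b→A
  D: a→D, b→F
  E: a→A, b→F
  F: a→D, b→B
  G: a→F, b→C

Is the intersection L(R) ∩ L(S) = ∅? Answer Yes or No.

No

The string bbaab is accepted by both R and S.
Hence L(R) ∩ L(S) ≠ ∅.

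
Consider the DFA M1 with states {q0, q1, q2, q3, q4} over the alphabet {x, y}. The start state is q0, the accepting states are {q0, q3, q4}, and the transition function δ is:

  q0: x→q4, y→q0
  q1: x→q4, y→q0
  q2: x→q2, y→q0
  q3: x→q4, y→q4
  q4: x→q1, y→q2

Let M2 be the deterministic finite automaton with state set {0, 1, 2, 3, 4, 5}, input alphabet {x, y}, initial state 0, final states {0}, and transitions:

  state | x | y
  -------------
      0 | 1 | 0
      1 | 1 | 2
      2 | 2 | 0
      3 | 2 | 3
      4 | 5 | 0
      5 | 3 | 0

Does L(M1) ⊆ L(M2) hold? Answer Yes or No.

No

The string x is in L(M1) but not in L(M2).
So L(M1) ⊄ L(M2).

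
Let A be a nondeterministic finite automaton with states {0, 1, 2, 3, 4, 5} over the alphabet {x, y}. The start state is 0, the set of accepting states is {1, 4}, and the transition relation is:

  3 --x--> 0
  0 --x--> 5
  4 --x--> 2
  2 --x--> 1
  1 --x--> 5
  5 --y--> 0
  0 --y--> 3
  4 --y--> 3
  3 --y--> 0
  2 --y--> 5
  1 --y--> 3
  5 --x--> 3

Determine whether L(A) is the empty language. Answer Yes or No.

The states reachable from the start state are {0, 3, 5}.
None of the accepting states {1, 4} is reachable, so no string is accepted and L(A) = ∅.

Yes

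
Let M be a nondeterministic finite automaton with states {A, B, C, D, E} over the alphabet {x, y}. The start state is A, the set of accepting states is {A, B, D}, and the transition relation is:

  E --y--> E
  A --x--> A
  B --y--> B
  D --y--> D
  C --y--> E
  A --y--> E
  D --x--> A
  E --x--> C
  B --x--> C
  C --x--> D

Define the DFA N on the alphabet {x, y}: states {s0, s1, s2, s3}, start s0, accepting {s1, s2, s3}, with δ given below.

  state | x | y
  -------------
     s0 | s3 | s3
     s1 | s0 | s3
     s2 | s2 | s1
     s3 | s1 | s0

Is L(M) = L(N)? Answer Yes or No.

No

The empty string ε is accepted by M but rejected by N.
So L(M) ≠ L(N).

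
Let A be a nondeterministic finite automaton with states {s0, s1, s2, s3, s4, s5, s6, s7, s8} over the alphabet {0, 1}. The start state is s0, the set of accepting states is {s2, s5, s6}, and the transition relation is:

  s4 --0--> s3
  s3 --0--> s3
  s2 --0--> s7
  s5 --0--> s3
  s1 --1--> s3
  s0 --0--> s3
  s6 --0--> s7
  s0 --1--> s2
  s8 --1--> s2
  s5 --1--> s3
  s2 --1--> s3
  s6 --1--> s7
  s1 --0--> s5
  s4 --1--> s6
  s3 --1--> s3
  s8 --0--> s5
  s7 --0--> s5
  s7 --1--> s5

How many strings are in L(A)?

The useful subgraph on states {s0, s2, s5, s7} is acyclic, so L(A) is finite; the longest accepting path visits 4 useful states, giving maximum string length 3.
Counting accepting paths from s0 by length: 1 of length 1, 2 of length 3. Total 3.

3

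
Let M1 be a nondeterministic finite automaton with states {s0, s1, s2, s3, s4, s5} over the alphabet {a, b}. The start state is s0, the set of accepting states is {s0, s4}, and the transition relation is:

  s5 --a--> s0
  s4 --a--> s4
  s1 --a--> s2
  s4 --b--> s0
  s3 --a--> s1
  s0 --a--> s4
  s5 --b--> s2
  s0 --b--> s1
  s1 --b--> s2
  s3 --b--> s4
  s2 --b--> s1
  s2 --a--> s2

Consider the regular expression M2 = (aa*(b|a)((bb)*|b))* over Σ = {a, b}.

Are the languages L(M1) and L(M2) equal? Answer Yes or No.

The string a is accepted by M1 but rejected by M2.
So L(M1) ≠ L(M2).

No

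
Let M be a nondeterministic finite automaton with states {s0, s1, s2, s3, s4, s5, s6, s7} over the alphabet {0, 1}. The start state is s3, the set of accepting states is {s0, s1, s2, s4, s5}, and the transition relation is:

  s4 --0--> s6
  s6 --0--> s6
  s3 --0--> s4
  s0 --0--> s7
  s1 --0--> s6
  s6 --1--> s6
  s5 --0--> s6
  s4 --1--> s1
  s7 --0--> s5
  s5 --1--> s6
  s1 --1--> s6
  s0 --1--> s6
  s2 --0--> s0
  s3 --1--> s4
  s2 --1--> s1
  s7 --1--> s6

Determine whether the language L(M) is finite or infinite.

The useful states (reachable from s3 and able to reach an accepting state) are {s1, s3, s4}.
Restricted to these states the transition graph has no cycle, so every accepting path has bounded length and L is finite.

finite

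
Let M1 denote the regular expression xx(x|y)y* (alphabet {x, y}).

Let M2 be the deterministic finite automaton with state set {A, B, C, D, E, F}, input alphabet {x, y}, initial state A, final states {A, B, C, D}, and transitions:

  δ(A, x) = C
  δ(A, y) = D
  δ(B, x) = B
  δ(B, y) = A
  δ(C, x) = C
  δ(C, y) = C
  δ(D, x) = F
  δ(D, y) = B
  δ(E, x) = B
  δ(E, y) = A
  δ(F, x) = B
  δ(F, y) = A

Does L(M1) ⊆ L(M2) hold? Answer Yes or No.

Yes

Converting the expression M1 to a DFA (subset construction, then merging equivalent states) gives the minimal DFA with states {r0, r1, r2, r3, r4}, start state r0, accepting states {r4} and transitions r0: x→r1, y→r2; r1: x→r3, y→r2; r2: x→r2, y→r2; r3: x→r4, y→r4; r4: x→r2, y→r4.
Exploring the product automaton M1 × M2 from the start pair (r0, A), following both machines on each input symbol, reaches 9 state pairs: (r0, A), (r1, C), (r2, D), (r3, C), (r2, C), (r2, F), (r2, B), (r4, C), (r2, A).
M1 accepts in {r4} and M2 accepts in {A, B, C, D}. The reachable pairs whose M1-component is accepting are (r4, C); in each of them the M2-component is accepting too, so the product for L(M1) \ L(M2) (M1-component accepting, M2-component rejecting) has no reachable accepting pair and the difference is empty.
Hence every string in L(M1) is also in L(M2).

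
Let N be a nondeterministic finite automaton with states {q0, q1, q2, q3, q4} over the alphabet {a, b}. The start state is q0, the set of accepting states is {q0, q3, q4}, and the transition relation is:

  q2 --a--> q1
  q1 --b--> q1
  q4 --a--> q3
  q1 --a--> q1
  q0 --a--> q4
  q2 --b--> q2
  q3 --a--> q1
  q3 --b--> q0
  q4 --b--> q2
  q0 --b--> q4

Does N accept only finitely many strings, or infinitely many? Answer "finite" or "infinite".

infinite

State q0 is reachable from the start and can reach an accepting state, and it lies on the cycle q0 → q4 → q3 → q0.
Traversing that cycle any number of times yields accepted strings of unbounded length, so the language is infinite.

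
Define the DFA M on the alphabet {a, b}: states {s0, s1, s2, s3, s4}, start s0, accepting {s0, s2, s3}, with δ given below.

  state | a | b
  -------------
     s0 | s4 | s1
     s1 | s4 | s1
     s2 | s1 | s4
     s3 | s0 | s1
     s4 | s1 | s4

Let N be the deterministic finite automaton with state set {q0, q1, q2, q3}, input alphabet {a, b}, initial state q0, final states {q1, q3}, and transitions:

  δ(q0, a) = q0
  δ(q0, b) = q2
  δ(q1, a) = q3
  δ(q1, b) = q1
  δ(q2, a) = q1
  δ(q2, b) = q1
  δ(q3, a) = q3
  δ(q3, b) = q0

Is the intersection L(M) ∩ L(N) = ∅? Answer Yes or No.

Yes

Exploring the product automaton M × N from the start pair (s0, q0), following both machines on each input symbol, reaches 9 state pairs: (s0, q0), (s4, q0), (s1, q2), (s1, q0), (s4, q2), (s4, q1), (s1, q1), (s1, q3), (s4, q3).
M accepts in {s0, s2, s3} and N accepts in {q1, q3}; no reachable pair has both components accepting, so no string drives both machines to acceptance simultaneously and L(M) ∩ L(N) = ∅.
So no string is accepted by both, and the intersection is empty.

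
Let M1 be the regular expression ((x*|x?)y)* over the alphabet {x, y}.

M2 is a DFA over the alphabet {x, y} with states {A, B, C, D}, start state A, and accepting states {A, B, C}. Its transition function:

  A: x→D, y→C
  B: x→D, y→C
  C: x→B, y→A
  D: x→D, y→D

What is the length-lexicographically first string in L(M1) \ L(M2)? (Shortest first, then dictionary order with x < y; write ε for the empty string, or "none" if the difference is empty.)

xy

The string xy is accepted by M1 but not by M2.
No shorter string lies in the difference, and xy is the lexicographically first length-2 string in L(M1) \ L(M2).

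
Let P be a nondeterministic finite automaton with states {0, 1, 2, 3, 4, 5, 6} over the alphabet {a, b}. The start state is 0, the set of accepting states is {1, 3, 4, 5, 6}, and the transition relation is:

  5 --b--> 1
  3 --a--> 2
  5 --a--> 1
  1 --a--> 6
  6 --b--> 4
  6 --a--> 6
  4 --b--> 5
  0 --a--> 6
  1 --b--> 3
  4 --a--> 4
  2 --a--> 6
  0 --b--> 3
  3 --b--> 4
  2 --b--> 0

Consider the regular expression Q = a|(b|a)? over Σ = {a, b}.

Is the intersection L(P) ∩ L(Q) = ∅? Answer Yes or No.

No

The string a is accepted by both P and Q.
Hence L(P) ∩ L(Q) ≠ ∅.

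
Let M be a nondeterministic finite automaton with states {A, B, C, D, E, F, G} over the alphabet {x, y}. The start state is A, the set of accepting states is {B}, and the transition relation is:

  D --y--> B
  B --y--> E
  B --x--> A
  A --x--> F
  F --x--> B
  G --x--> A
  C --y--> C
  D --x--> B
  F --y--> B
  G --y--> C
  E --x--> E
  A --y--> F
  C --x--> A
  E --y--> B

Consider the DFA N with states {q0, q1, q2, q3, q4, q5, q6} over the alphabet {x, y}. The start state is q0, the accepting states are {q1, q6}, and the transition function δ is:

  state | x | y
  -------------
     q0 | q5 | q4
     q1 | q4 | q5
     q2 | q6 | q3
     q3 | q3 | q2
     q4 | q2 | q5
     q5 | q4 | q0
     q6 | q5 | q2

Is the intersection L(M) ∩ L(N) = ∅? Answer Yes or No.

The string yxxyx is accepted by both M and N.
Hence L(M) ∩ L(N) ≠ ∅.

No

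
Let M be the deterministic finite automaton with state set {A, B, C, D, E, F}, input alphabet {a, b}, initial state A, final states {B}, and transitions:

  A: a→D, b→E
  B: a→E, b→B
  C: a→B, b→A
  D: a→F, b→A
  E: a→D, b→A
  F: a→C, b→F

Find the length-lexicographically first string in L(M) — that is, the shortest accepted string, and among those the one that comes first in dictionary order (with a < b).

aaaa

A breadth-first search from A reaches an accepting state first via the path A → D → F → C → B on input aaaa.
No string of length < 4 is accepted (BFS exhausts all shorter strings without reaching an accepting state), and aaaa is the lexicographically least accepting string of length 4.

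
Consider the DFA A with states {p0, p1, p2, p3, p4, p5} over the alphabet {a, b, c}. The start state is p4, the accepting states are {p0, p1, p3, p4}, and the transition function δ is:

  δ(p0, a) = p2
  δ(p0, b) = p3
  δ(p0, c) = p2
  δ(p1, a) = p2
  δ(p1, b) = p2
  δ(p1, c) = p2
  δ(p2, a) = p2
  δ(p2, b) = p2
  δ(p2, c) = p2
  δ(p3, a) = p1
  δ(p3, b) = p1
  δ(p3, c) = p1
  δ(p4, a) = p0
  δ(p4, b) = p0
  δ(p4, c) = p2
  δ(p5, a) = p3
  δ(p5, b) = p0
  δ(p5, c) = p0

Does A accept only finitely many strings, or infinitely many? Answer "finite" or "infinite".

finite

The useful states (reachable from p4 and able to reach an accepting state) are {p0, p1, p3, p4}.
Restricted to these states the transition graph has no cycle, so every accepting path has bounded length and L is finite.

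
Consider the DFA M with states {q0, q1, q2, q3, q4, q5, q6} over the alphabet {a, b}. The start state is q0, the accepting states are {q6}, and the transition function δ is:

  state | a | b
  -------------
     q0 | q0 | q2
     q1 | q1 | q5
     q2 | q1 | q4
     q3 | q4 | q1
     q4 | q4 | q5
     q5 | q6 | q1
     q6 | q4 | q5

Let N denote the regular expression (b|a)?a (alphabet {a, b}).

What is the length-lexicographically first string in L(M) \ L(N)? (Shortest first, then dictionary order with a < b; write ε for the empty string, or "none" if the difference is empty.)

baba

The string baba is accepted by M but not by N.
No shorter string lies in the difference, and baba is the lexicographically first length-4 string in L(M) \ L(N).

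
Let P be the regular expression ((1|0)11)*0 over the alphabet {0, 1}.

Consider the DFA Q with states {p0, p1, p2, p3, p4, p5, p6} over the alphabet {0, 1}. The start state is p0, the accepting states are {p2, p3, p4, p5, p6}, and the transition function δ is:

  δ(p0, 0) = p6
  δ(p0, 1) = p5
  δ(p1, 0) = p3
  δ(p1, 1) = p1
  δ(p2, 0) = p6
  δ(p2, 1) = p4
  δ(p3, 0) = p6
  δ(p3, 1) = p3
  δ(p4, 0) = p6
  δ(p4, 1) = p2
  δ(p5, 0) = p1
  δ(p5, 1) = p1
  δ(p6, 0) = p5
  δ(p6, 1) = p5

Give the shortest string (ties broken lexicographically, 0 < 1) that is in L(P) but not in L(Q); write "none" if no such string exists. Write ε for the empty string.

Converting the expression P to a DFA (subset construction, then merging equivalent states) gives the minimal DFA with states {r0, r1, r2, r3, r4}, start state r0, accepting states {r1} and transitions r0: 0→r1, 1→r2; r1: 0→r3, 1→r4; r2: 0→r3, 1→r4; r3: 0→r3, 1→r3; r4: 0→r3, 1→r0.
Exploring the product automaton P × Q from the start pair (r0, p0), following both machines on each input symbol, reaches 15 state pairs: (r0, p0), (r1, p6), (r2, p5), (r3, p5), (r4, p5), (r3, p1), (r4, p1), (r0, p1), (r3, p3), (r1, p3), (r2, p1), (r3, p6), (r4, p3), (r0, p3), (r2, p3).
P accepts in {r1} and Q accepts in {p2, p3, p4, p5, p6}. The reachable pairs whose P-component is accepting are (r1, p6), (r1, p3); in each of them the Q-component is accepting too, so the product for L(P) \ L(Q) (P-component accepting, Q-component rejecting) has no reachable accepting pair and the difference is empty.
So every string accepted by P is also accepted by Q: L(P) \ L(Q) = ∅ and there is no such string.

none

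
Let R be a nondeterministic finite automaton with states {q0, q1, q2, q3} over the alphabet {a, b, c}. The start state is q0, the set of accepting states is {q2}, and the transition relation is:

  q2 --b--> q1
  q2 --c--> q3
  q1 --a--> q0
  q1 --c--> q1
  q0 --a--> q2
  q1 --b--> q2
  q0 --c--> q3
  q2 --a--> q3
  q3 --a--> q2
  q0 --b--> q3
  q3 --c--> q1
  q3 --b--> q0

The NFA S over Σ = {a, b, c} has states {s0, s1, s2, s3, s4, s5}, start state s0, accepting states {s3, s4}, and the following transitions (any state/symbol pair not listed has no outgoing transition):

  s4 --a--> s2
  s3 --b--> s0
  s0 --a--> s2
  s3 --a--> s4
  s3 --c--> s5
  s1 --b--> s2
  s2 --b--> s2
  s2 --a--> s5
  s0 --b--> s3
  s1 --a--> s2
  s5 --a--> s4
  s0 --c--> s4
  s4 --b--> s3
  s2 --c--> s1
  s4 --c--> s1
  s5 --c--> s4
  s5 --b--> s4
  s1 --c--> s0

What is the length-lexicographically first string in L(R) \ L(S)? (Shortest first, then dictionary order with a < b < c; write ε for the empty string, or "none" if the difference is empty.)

a

The string a is accepted by R but not by S.
No shorter string lies in the difference, and a is the lexicographically first length-1 string in L(R) \ L(S).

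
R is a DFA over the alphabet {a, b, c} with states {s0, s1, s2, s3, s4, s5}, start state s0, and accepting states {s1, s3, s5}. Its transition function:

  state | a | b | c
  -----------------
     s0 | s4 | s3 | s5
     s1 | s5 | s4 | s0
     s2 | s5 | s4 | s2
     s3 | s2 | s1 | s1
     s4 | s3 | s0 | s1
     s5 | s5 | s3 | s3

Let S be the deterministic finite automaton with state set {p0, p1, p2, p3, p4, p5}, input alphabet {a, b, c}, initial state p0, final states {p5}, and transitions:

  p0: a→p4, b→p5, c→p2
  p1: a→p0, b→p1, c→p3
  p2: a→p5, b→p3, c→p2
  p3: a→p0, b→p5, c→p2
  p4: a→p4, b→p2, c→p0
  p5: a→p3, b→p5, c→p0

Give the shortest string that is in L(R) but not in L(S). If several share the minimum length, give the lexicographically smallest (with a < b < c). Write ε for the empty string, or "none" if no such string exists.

The string c is accepted by R but not by S.
No shorter string lies in the difference, and c is the lexicographically first length-1 string in L(R) \ L(S).

c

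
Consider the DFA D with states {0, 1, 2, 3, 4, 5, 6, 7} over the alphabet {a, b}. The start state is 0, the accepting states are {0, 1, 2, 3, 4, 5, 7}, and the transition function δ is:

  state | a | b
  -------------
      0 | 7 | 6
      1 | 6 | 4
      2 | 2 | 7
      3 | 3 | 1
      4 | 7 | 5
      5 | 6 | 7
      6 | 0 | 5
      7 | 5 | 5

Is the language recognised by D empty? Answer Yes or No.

The empty string ε is accepted: the run 0 ends in the accepting state 0.
Since at least one string is accepted, L(D) is not empty.

No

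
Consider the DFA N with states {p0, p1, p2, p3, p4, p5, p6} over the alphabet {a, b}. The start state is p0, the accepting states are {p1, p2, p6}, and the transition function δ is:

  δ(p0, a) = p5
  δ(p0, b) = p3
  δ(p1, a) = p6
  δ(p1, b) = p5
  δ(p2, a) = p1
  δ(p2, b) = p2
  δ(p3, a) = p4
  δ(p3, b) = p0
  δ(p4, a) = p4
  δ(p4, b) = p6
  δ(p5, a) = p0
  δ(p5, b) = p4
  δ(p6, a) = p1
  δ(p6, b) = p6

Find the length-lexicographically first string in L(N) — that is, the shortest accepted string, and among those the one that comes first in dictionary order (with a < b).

A breadth-first search from p0 reaches an accepting state first via the path p0 → p5 → p4 → p6 on input abb.
No string of length < 3 is accepted (BFS exhausts all shorter strings without reaching an accepting state), and abb is the lexicographically least accepting string of length 3.

abb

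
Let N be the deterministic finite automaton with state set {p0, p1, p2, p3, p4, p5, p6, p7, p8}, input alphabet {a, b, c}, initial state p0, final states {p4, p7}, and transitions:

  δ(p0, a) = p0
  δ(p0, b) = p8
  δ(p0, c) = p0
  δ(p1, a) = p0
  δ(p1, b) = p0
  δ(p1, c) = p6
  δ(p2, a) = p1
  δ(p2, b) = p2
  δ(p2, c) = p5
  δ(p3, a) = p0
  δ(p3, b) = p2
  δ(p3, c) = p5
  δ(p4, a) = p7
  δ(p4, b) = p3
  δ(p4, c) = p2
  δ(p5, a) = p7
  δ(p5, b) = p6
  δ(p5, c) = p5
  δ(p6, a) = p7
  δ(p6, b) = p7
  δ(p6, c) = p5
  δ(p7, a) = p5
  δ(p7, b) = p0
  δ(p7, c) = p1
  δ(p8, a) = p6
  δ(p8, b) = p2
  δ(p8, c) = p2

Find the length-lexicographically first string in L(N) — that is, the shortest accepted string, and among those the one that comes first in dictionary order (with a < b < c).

baa

A breadth-first search from p0 reaches an accepting state first via the path p0 → p8 → p6 → p7 on input baa.
No string of length < 3 is accepted (BFS exhausts all shorter strings without reaching an accepting state), and baa is the lexicographically least accepting string of length 3.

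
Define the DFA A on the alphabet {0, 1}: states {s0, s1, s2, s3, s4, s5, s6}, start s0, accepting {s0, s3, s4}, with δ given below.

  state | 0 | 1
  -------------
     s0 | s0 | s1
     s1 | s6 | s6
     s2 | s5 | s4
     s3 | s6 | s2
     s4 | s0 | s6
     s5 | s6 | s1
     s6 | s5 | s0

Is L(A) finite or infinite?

infinite

State s0 is reachable from the start and can reach an accepting state, and it lies on the cycle s0 → s0.
Traversing that cycle any number of times yields accepted strings of unbounded length, so the language is infinite.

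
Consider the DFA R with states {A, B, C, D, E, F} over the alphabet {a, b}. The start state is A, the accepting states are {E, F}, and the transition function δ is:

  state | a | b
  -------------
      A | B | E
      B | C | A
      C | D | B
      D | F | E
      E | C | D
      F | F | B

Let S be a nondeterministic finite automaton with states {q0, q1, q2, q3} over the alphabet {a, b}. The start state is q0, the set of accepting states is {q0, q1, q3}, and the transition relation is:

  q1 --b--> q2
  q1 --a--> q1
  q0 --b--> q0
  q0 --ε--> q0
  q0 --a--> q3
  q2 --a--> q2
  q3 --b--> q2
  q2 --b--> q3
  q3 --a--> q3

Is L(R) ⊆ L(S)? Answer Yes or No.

The string aaab is in L(R) but not in L(S).
So L(R) ⊄ L(S).

No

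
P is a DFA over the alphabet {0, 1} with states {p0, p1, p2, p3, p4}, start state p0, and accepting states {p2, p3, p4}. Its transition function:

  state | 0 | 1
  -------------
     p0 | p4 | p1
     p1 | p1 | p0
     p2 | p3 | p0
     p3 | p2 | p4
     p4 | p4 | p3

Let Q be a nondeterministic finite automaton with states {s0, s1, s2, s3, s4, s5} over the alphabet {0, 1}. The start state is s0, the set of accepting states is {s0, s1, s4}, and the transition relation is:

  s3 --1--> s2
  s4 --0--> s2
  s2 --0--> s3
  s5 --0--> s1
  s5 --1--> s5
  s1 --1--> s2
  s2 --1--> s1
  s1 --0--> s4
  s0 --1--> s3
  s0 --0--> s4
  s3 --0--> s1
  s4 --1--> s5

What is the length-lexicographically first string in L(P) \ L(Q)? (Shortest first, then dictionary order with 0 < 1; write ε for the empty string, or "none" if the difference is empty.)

The string 00 is accepted by P but not by Q.
No shorter string lies in the difference, and 00 is the lexicographically first length-2 string in L(P) \ L(Q).

00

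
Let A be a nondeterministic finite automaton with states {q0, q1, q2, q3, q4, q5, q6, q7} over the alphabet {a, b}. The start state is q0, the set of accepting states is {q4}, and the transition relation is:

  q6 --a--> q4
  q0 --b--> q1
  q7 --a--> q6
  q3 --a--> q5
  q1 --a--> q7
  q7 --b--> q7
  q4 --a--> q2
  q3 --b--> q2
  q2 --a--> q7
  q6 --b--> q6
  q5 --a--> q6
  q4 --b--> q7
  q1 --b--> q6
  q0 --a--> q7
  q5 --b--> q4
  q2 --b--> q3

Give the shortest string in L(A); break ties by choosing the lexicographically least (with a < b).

aaa

A breadth-first search from q0 reaches an accepting state first via the path q0 → q7 → q6 → q4 on input aaa.
No string of length < 3 is accepted (BFS exhausts all shorter strings without reaching an accepting state), and aaa is the lexicographically least accepting string of length 3.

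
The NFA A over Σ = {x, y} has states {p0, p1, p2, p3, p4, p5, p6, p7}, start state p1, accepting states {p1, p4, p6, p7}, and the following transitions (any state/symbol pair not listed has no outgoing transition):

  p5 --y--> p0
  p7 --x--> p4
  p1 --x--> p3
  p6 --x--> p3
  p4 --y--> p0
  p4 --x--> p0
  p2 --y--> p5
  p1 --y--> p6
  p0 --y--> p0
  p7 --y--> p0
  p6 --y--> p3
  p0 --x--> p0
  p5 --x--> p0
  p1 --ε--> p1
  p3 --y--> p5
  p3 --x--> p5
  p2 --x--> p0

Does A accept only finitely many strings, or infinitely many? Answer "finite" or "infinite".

The useful states (reachable from p1 and able to reach an accepting state) are {p1, p6}.
Restricted to these states the transition graph has no cycle, so every accepting path has bounded length and L is finite.

finite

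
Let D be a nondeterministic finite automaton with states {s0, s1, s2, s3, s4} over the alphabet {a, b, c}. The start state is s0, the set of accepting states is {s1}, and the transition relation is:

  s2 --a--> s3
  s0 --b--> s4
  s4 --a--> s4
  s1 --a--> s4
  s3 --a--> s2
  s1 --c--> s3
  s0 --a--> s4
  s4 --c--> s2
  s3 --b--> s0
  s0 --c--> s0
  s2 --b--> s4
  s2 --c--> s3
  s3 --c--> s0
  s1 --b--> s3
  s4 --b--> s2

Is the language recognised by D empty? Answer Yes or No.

Yes

The states reachable from the start state are {s0, s2, s3, s4}.
None of the accepting states {s1} is reachable, so no string is accepted and L(D) = ∅.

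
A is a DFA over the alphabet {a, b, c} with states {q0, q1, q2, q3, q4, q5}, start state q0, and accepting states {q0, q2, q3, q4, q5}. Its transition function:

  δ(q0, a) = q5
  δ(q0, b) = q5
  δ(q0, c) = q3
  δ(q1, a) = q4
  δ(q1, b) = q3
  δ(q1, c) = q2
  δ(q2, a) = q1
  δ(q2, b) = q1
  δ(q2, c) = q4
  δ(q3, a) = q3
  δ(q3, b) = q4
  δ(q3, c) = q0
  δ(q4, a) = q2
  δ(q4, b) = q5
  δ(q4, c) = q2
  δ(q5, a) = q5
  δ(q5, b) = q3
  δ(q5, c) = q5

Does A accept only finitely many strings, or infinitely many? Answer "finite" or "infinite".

State q0 is reachable from the start and can reach an accepting state, and it lies on the cycle q0 → q3 → q0.
Traversing that cycle any number of times yields accepted strings of unbounded length, so the language is infinite.

infinite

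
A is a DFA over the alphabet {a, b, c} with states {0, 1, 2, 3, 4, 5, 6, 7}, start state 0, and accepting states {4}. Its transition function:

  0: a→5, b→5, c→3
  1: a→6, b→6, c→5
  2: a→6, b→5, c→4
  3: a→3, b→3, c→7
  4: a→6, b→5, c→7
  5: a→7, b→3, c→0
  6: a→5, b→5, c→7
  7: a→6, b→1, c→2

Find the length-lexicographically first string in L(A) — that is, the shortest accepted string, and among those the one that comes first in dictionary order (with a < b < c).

A breadth-first search from 0 reaches an accepting state first via the path 0 → 5 → 7 → 2 → 4 on input aacc.
No string of length < 4 is accepted (BFS exhausts all shorter strings without reaching an accepting state), and aacc is the lexicographically least accepting string of length 4.

aacc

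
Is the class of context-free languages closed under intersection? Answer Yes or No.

{aⁿbⁿcᵐ : m,n≥0} and {aᵐbⁿcⁿ : m,n≥0} are both context-free, but their intersection {aⁿbⁿcⁿ : n≥0} is not (pumping lemma).

No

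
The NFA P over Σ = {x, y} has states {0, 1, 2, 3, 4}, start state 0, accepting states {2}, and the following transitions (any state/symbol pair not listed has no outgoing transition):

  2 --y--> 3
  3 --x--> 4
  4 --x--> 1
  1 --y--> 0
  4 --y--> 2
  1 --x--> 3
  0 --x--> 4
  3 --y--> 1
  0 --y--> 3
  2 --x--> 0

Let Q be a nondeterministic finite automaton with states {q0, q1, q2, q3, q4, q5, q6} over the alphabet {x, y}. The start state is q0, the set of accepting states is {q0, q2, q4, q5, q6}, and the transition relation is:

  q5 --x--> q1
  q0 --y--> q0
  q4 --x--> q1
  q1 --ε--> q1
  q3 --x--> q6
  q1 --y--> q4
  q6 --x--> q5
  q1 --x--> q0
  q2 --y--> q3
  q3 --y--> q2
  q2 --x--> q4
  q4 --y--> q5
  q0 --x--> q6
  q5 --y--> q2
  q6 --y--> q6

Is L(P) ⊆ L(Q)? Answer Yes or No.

Yes

Exploring the product automaton P × Q from the start pair (0, q0), following both machines on each input symbol, reaches 31 state pairs: (0, q0), (4, q6), (3, q0), (1, q5), (2, q6), (1, q0), (3, q1), (0, q2), (0, q5), (3, q6), (4, q0), (1, q4), (4, q4), (3, q3), (4, q1), (3, q2), (4, q5), (1, q6), (2, q0), (1, q1), (2, q5), (1, q2), (2, q4), (1, q3), (2, q2), (3, q5), (0, q6), (0, q4), (0, q1), (3, q4), (0, q3).
P accepts in {2} and Q accepts in {q0, q2, q4, q5, q6}. The reachable pairs whose P-component is accepting are (2, q6), (2, q0), (2, q5), (2, q4), (2, q2); in each of them the Q-component is accepting too, so the product for L(P) \ L(Q) (P-component accepting, Q-component rejecting) has no reachable accepting pair and the difference is empty.
Hence every string in L(P) is also in L(Q).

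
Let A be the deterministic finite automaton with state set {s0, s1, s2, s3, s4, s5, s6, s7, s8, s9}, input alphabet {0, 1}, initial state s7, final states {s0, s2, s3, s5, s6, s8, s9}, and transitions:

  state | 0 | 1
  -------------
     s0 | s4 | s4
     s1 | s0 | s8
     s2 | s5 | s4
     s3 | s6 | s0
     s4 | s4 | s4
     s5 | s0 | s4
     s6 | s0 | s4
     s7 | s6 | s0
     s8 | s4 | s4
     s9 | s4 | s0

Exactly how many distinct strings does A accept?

3

The useful subgraph on states {s0, s6, s7} is acyclic, so L(A) is finite; the longest accepting path visits 3 useful states, giving maximum string length 2.
Counting accepting paths from s7 by length: 2 of length 1, 1 of length 2. Total 3.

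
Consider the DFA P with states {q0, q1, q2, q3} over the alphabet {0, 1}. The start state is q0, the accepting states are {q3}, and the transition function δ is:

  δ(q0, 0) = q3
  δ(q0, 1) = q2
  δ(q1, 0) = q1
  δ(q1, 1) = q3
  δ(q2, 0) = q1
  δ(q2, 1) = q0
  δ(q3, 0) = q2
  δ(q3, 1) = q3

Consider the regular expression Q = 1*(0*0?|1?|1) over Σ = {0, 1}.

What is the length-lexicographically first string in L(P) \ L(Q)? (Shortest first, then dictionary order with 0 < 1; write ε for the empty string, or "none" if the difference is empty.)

The string 01 is accepted by P but not by Q.
No shorter string lies in the difference, and 01 is the lexicographically first length-2 string in L(P) \ L(Q).

01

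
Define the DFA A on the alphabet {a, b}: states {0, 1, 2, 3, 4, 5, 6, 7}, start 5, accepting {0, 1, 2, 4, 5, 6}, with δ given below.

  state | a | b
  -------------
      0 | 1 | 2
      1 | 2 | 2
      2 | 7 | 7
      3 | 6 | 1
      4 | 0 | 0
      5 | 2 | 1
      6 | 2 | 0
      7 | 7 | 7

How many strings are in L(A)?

The useful subgraph on states {1, 2, 5} is acyclic, so L(A) is finite; the longest accepting path visits 3 useful states, giving maximum string length 2.
Counting accepting paths from 5 by length: 1 of length 0, 2 of length 1, 2 of length 2. Total 5.

5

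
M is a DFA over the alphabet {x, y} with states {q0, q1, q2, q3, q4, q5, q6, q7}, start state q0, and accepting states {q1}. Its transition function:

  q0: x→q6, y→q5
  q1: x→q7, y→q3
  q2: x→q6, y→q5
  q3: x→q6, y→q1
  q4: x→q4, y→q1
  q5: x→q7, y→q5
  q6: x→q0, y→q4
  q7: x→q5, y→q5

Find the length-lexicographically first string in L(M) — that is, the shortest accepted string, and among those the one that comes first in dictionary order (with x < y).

A breadth-first search from q0 reaches an accepting state first via the path q0 → q6 → q4 → q1 on input xyy.
No string of length < 3 is accepted (BFS exhausts all shorter strings without reaching an accepting state), and xyy is the lexicographically least accepting string of length 3.

xyy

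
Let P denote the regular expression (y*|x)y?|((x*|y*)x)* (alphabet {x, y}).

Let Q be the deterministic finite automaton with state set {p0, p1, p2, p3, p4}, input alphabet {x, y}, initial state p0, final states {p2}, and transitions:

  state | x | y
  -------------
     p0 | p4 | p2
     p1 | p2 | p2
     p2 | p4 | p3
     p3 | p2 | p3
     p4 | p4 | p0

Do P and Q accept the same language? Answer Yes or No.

No

The empty string ε is accepted by P but rejected by Q.
So L(P) ≠ L(Q).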